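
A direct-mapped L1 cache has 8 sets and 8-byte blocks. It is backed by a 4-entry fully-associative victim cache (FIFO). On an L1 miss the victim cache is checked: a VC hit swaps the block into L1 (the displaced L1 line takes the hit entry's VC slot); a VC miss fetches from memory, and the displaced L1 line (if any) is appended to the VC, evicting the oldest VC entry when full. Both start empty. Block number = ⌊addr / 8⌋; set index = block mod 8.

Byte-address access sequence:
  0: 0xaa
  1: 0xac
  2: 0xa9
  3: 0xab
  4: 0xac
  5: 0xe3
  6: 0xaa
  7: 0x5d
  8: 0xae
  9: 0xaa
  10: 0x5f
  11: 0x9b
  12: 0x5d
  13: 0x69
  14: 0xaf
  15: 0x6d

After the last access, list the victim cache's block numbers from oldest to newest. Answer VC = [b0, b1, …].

VC = [19, 21]

0: 0xaa (blk 21, set 5) → MISS  vc=[]
1: 0xac (blk 21, set 5) → L1-HIT  vc=[]
2: 0xa9 (blk 21, set 5) → L1-HIT  vc=[]
3: 0xab (blk 21, set 5) → L1-HIT  vc=[]
4: 0xac (blk 21, set 5) → L1-HIT  vc=[]
5: 0xe3 (blk 28, set 4) → MISS  vc=[]
6: 0xaa (blk 21, set 5) → L1-HIT  vc=[]
7: 0x5d (blk 11, set 3) → MISS  vc=[]
8: 0xae (blk 21, set 5) → L1-HIT  vc=[]
9: 0xaa (blk 21, set 5) → L1-HIT  vc=[]
10: 0x5f (blk 11, set 3) → L1-HIT  vc=[]
11: 0x9b (blk 19, set 3) → MISS  vc=[11]
12: 0x5d (blk 11, set 3) → VC-HIT  vc=[19]
13: 0x69 (blk 13, set 5) → MISS  vc=[19, 21]
14: 0xaf (blk 21, set 5) → VC-HIT  vc=[19, 13]
15: 0x6d (blk 13, set 5) → VC-HIT  vc=[19, 21]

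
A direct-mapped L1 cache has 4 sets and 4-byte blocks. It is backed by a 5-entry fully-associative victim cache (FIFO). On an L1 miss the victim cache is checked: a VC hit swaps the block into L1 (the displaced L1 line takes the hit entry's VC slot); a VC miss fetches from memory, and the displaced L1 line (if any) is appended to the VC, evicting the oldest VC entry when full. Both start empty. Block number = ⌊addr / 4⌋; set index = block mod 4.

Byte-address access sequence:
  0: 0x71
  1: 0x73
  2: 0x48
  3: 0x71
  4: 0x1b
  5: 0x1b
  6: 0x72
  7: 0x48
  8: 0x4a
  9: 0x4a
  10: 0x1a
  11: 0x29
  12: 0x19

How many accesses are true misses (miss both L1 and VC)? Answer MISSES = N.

  [0] addr=0x71 blk=28 s=0: MISS | VC []
  [1] addr=0x73 blk=28 s=0: L1-HIT | VC []
  [2] addr=0x48 blk=18 s=2: MISS | VC []
  [3] addr=0x71 blk=28 s=0: L1-HIT | VC []
  [4] addr=0x1b blk=6 s=2: MISS | VC [18]
  [5] addr=0x1b blk=6 s=2: L1-HIT | VC [18]
  [6] addr=0x72 blk=28 s=0: L1-HIT | VC [18]
  [7] addr=0x48 blk=18 s=2: VC-HIT | VC [6]
  [8] addr=0x4a blk=18 s=2: L1-HIT | VC [6]
  [9] addr=0x4a blk=18 s=2: L1-HIT | VC [6]
  [10] addr=0x1a blk=6 s=2: VC-HIT | VC [18]
  [11] addr=0x29 blk=10 s=2: MISS | VC [18, 6]
  [12] addr=0x19 blk=6 s=2: VC-HIT | VC [18, 10]

MISSES = 4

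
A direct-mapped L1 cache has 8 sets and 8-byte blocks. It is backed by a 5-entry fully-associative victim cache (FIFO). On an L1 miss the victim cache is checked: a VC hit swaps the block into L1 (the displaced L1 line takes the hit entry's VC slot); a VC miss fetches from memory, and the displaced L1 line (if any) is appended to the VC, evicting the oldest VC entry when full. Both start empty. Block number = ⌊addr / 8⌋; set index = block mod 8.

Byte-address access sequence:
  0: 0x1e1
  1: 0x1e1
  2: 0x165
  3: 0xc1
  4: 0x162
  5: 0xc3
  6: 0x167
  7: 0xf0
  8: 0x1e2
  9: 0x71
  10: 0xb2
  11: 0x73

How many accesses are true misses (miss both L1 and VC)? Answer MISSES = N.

  [0] addr=0x1e1 blk=60 s=4: MISS | VC []
  [1] addr=0x1e1 blk=60 s=4: L1-HIT | VC []
  [2] addr=0x165 blk=44 s=4: MISS | VC [60]
  [3] addr=0xc1 blk=24 s=0: MISS | VC [60]
  [4] addr=0x162 blk=44 s=4: L1-HIT | VC [60]
  [5] addr=0xc3 blk=24 s=0: L1-HIT | VC [60]
  [6] addr=0x167 blk=44 s=4: L1-HIT | VC [60]
  [7] addr=0xf0 blk=30 s=6: MISS | VC [60]
  [8] addr=0x1e2 blk=60 s=4: VC-HIT | VC [44]
  [9] addr=0x71 blk=14 s=6: MISS | VC [44, 30]
  [10] addr=0xb2 blk=22 s=6: MISS | VC [44, 30, 14]
  [11] addr=0x73 blk=14 s=6: VC-HIT | VC [44, 30, 22]

MISSES = 6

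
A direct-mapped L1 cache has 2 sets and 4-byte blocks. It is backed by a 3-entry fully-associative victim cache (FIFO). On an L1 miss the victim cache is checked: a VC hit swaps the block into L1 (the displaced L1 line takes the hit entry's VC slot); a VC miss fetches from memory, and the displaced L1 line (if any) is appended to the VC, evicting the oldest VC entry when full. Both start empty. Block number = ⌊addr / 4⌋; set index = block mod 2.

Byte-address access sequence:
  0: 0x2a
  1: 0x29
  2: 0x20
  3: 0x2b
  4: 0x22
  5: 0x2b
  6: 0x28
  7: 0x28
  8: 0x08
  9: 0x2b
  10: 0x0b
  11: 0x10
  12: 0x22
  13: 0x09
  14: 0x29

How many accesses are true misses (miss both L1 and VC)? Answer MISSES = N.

MISSES = 4

#0 0x2a→b10/s0 MISS; vc=[]
#1 0x29→b10/s0 L1-HIT; vc=[]
#2 0x20→b8/s0 MISS; vc=[10]
#3 0x2b→b10/s0 VC-HIT; vc=[8]
#4 0x22→b8/s0 VC-HIT; vc=[10]
#5 0x2b→b10/s0 VC-HIT; vc=[8]
#6 0x28→b10/s0 L1-HIT; vc=[8]
#7 0x28→b10/s0 L1-HIT; vc=[8]
#8 0x8→b2/s0 MISS; vc=[8,10]
#9 0x2b→b10/s0 VC-HIT; vc=[8,2]
#10 0xb→b2/s0 VC-HIT; vc=[8,10]
#11 0x10→b4/s0 MISS; vc=[8,10,2]
#12 0x22→b8/s0 VC-HIT; vc=[4,10,2]
#13 0x9→b2/s0 VC-HIT; vc=[4,10,8]
#14 0x29→b10/s0 VC-HIT; vc=[4,2,8]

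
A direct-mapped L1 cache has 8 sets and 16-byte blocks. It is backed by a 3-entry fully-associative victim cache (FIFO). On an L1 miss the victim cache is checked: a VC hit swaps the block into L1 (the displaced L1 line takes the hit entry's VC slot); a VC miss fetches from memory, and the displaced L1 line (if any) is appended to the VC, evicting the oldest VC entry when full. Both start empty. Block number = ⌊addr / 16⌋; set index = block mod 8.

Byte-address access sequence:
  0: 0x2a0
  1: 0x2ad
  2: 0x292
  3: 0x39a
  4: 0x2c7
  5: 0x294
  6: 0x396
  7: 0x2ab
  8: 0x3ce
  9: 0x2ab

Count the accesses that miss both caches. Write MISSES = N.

0: 0x2a0 (blk 42, set 2) → MISS  vc=[]
1: 0x2ad (blk 42, set 2) → L1-HIT  vc=[]
2: 0x292 (blk 41, set 1) → MISS  vc=[]
3: 0x39a (blk 57, set 1) → MISS  vc=[41]
4: 0x2c7 (blk 44, set 4) → MISS  vc=[41]
5: 0x294 (blk 41, set 1) → VC-HIT  vc=[57]
6: 0x396 (blk 57, set 1) → VC-HIT  vc=[41]
7: 0x2ab (blk 42, set 2) → L1-HIT  vc=[41]
8: 0x3ce (blk 60, set 4) → MISS  vc=[41, 44]
9: 0x2ab (blk 42, set 2) → L1-HIT  vc=[41, 44]

MISSES = 5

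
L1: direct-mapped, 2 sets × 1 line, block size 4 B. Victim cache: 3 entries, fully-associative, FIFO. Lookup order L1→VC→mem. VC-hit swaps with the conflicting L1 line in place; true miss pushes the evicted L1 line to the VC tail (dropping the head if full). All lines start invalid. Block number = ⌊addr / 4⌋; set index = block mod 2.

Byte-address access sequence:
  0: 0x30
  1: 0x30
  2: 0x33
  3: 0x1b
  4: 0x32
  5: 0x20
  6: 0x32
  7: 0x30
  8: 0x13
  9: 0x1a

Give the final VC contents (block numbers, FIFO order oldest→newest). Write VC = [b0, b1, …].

VC = [4, 8, 12]

0: 0x30 (blk 12, set 0) → MISS  vc=[]
1: 0x30 (blk 12, set 0) → L1-HIT  vc=[]
2: 0x33 (blk 12, set 0) → L1-HIT  vc=[]
3: 0x1b (blk 6, set 0) → MISS  vc=[12]
4: 0x32 (blk 12, set 0) → VC-HIT  vc=[6]
5: 0x20 (blk 8, set 0) → MISS  vc=[6, 12]
6: 0x32 (blk 12, set 0) → VC-HIT  vc=[6, 8]
7: 0x30 (blk 12, set 0) → L1-HIT  vc=[6, 8]
8: 0x13 (blk 4, set 0) → MISS  vc=[6, 8, 12]
9: 0x1a (blk 6, set 0) → VC-HIT  vc=[4, 8, 12]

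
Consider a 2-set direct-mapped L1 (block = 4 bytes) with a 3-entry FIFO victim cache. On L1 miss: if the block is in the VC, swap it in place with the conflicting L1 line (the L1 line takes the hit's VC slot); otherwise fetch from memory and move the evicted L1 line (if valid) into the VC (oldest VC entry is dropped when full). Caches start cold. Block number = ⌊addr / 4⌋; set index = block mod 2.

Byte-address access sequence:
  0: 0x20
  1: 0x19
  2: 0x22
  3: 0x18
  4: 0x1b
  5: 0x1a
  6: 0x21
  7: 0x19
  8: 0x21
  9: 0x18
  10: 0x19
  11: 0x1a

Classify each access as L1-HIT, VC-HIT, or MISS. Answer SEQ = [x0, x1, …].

SEQ = [MISS, MISS, VC-HIT, VC-HIT, L1-HIT, L1-HIT, VC-HIT, VC-HIT, VC-HIT, VC-HIT, L1-HIT, L1-HIT]

  [0] addr=0x20 blk=8 s=0: MISS | VC []
  [1] addr=0x19 blk=6 s=0: MISS | VC [8]
  [2] addr=0x22 blk=8 s=0: VC-HIT | VC [6]
  [3] addr=0x18 blk=6 s=0: VC-HIT | VC [8]
  [4] addr=0x1b blk=6 s=0: L1-HIT | VC [8]
  [5] addr=0x1a blk=6 s=0: L1-HIT | VC [8]
  [6] addr=0x21 blk=8 s=0: VC-HIT | VC [6]
  [7] addr=0x19 blk=6 s=0: VC-HIT | VC [8]
  [8] addr=0x21 blk=8 s=0: VC-HIT | VC [6]
  [9] addr=0x18 blk=6 s=0: VC-HIT | VC [8]
  [10] addr=0x19 blk=6 s=0: L1-HIT | VC [8]
  [11] addr=0x1a blk=6 s=0: L1-HIT | VC [8]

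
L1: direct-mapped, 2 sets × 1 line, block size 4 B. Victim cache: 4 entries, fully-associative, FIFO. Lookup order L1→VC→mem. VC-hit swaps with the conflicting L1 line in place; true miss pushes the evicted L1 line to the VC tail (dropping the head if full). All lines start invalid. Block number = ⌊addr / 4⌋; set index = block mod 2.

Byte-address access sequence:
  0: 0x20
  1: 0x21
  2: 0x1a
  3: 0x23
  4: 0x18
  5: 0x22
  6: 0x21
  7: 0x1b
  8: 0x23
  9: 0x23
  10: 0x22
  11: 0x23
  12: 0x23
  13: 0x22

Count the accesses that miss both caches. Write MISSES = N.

MISSES = 2

  [0] addr=0x20 blk=8 s=0: MISS | VC []
  [1] addr=0x21 blk=8 s=0: L1-HIT | VC []
  [2] addr=0x1a blk=6 s=0: MISS | VC [8]
  [3] addr=0x23 blk=8 s=0: VC-HIT | VC [6]
  [4] addr=0x18 blk=6 s=0: VC-HIT | VC [8]
  [5] addr=0x22 blk=8 s=0: VC-HIT | VC [6]
  [6] addr=0x21 blk=8 s=0: L1-HIT | VC [6]
  [7] addr=0x1b blk=6 s=0: VC-HIT | VC [8]
  [8] addr=0x23 blk=8 s=0: VC-HIT | VC [6]
  [9] addr=0x23 blk=8 s=0: L1-HIT | VC [6]
  [10] addr=0x22 blk=8 s=0: L1-HIT | VC [6]
  [11] addr=0x23 blk=8 s=0: L1-HIT | VC [6]
  [12] addr=0x23 blk=8 s=0: L1-HIT | VC [6]
  [13] addr=0x22 blk=8 s=0: L1-HIT | VC [6]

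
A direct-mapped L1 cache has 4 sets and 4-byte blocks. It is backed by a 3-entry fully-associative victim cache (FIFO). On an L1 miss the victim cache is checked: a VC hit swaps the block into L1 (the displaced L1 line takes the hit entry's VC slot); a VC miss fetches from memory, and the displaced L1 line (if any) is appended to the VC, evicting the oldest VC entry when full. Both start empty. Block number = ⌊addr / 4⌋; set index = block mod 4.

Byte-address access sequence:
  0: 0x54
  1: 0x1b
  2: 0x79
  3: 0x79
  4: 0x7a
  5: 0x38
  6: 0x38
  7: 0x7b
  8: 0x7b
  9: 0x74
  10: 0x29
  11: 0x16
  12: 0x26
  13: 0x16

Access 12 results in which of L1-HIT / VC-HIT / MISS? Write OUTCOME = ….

0: 0x54 (blk 21, set 1) → MISS  vc=[]
1: 0x1b (blk 6, set 2) → MISS  vc=[]
2: 0x79 (blk 30, set 2) → MISS  vc=[6]
3: 0x79 (blk 30, set 2) → L1-HIT  vc=[6]
4: 0x7a (blk 30, set 2) → L1-HIT  vc=[6]
5: 0x38 (blk 14, set 2) → MISS  vc=[6, 30]
6: 0x38 (blk 14, set 2) → L1-HIT  vc=[6, 30]
7: 0x7b (blk 30, set 2) → VC-HIT  vc=[6, 14]
8: 0x7b (blk 30, set 2) → L1-HIT  vc=[6, 14]
9: 0x74 (blk 29, set 1) → MISS  vc=[6, 14, 21]
10: 0x29 (blk 10, set 2) → MISS  vc=[14, 21, 30]
11: 0x16 (blk 5, set 1) → MISS  vc=[21, 30, 29]
12: 0x26 (blk 9, set 1) → MISS  vc=[30, 29, 5]
13: 0x16 (blk 5, set 1) → VC-HIT  vc=[30, 29, 9]

OUTCOME = MISS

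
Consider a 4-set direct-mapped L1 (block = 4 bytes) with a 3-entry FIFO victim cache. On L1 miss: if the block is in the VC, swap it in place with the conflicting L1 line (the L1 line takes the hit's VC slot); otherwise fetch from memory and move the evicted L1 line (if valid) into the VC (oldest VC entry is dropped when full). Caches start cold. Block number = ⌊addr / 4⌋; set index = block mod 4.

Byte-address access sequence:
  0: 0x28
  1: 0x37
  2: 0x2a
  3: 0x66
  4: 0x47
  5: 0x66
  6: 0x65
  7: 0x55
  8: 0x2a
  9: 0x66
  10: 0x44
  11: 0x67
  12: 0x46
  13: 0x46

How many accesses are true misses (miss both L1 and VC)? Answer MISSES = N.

#0 0x28→b10/s2 MISS; vc=[]
#1 0x37→b13/s1 MISS; vc=[]
#2 0x2a→b10/s2 L1-HIT; vc=[]
#3 0x66→b25/s1 MISS; vc=[13]
#4 0x47→b17/s1 MISS; vc=[13,25]
#5 0x66→b25/s1 VC-HIT; vc=[13,17]
#6 0x65→b25/s1 L1-HIT; vc=[13,17]
#7 0x55→b21/s1 MISS; vc=[13,17,25]
#8 0x2a→b10/s2 L1-HIT; vc=[13,17,25]
#9 0x66→b25/s1 VC-HIT; vc=[13,17,21]
#10 0x44→b17/s1 VC-HIT; vc=[13,25,21]
#11 0x67→b25/s1 VC-HIT; vc=[13,17,21]
#12 0x46→b17/s1 VC-HIT; vc=[13,25,21]
#13 0x46→b17/s1 L1-HIT; vc=[13,25,21]

MISSES = 5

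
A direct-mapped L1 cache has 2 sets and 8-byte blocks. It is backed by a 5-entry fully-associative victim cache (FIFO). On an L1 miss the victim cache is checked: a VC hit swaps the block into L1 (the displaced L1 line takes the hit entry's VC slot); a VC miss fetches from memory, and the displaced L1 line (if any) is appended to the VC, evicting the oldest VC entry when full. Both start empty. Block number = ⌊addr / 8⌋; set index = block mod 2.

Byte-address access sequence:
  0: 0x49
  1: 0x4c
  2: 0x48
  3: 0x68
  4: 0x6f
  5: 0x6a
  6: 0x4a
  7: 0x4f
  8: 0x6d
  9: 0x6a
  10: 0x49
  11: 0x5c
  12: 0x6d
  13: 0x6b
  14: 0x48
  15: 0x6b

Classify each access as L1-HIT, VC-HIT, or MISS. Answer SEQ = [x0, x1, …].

SEQ = [MISS, L1-HIT, L1-HIT, MISS, L1-HIT, L1-HIT, VC-HIT, L1-HIT, VC-HIT, L1-HIT, VC-HIT, MISS, VC-HIT, L1-HIT, VC-HIT, VC-HIT]

0: 0x49 (blk 9, set 1) → MISS  vc=[]
1: 0x4c (blk 9, set 1) → L1-HIT  vc=[]
2: 0x48 (blk 9, set 1) → L1-HIT  vc=[]
3: 0x68 (blk 13, set 1) → MISS  vc=[9]
4: 0x6f (blk 13, set 1) → L1-HIT  vc=[9]
5: 0x6a (blk 13, set 1) → L1-HIT  vc=[9]
6: 0x4a (blk 9, set 1) → VC-HIT  vc=[13]
7: 0x4f (blk 9, set 1) → L1-HIT  vc=[13]
8: 0x6d (blk 13, set 1) → VC-HIT  vc=[9]
9: 0x6a (blk 13, set 1) → L1-HIT  vc=[9]
10: 0x49 (blk 9, set 1) → VC-HIT  vc=[13]
11: 0x5c (blk 11, set 1) → MISS  vc=[13, 9]
12: 0x6d (blk 13, set 1) → VC-HIT  vc=[11, 9]
13: 0x6b (blk 13, set 1) → L1-HIT  vc=[11, 9]
14: 0x48 (blk 9, set 1) → VC-HIT  vc=[11, 13]
15: 0x6b (blk 13, set 1) → VC-HIT  vc=[11, 9]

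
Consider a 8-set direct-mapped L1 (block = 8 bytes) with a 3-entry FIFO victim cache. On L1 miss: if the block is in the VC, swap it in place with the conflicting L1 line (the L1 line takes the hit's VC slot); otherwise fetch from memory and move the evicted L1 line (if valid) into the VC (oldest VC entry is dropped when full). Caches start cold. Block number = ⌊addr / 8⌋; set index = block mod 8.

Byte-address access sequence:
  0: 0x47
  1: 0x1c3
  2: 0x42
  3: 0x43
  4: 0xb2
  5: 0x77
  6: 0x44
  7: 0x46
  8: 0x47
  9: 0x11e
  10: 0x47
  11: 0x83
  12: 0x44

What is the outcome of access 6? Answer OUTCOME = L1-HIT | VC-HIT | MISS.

#0 0x47→b8/s0 MISS; vc=[]
#1 0x1c3→b56/s0 MISS; vc=[8]
#2 0x42→b8/s0 VC-HIT; vc=[56]
#3 0x43→b8/s0 L1-HIT; vc=[56]
#4 0xb2→b22/s6 MISS; vc=[56]
#5 0x77→b14/s6 MISS; vc=[56,22]
#6 0x44→b8/s0 L1-HIT; vc=[56,22]
#7 0x46→b8/s0 L1-HIT; vc=[56,22]
#8 0x47→b8/s0 L1-HIT; vc=[56,22]
#9 0x11e→b35/s3 MISS; vc=[56,22]
#10 0x47→b8/s0 L1-HIT; vc=[56,22]
#11 0x83→b16/s0 MISS; vc=[56,22,8]
#12 0x44→b8/s0 VC-HIT; vc=[56,22,16]

OUTCOME = L1-HIT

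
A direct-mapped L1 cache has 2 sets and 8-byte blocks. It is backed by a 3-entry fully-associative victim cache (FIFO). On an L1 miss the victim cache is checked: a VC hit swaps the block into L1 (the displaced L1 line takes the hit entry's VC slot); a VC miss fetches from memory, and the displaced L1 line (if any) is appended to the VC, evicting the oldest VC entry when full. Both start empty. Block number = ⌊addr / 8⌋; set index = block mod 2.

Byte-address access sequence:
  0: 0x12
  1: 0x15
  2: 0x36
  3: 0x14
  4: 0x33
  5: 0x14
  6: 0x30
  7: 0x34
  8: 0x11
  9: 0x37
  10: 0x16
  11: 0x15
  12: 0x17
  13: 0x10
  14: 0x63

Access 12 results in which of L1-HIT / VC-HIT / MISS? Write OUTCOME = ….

OUTCOME = L1-HIT

0: 0x12 (blk 2, set 0) → MISS  vc=[]
1: 0x15 (blk 2, set 0) → L1-HIT  vc=[]
2: 0x36 (blk 6, set 0) → MISS  vc=[2]
3: 0x14 (blk 2, set 0) → VC-HIT  vc=[6]
4: 0x33 (blk 6, set 0) → VC-HIT  vc=[2]
5: 0x14 (blk 2, set 0) → VC-HIT  vc=[6]
6: 0x30 (blk 6, set 0) → VC-HIT  vc=[2]
7: 0x34 (blk 6, set 0) → L1-HIT  vc=[2]
8: 0x11 (blk 2, set 0) → VC-HIT  vc=[6]
9: 0x37 (blk 6, set 0) → VC-HIT  vc=[2]
10: 0x16 (blk 2, set 0) → VC-HIT  vc=[6]
11: 0x15 (blk 2, set 0) → L1-HIT  vc=[6]
12: 0x17 (blk 2, set 0) → L1-HIT  vc=[6]
13: 0x10 (blk 2, set 0) → L1-HIT  vc=[6]
14: 0x63 (blk 12, set 0) → MISS  vc=[6, 2]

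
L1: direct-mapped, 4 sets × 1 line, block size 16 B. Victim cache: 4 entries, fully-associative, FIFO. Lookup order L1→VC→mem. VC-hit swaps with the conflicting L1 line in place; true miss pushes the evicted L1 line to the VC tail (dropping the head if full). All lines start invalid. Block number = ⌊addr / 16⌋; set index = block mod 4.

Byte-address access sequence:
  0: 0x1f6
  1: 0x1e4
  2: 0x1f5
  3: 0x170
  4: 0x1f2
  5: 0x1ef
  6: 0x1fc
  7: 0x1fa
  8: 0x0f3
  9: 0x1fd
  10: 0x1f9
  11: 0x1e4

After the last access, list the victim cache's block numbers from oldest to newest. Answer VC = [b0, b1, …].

0: 0x1f6 (blk 31, set 3) → MISS  vc=[]
1: 0x1e4 (blk 30, set 2) → MISS  vc=[]
2: 0x1f5 (blk 31, set 3) → L1-HIT  vc=[]
3: 0x170 (blk 23, set 3) → MISS  vc=[31]
4: 0x1f2 (blk 31, set 3) → VC-HIT  vc=[23]
5: 0x1ef (blk 30, set 2) → L1-HIT  vc=[23]
6: 0x1fc (blk 31, set 3) → L1-HIT  vc=[23]
7: 0x1fa (blk 31, set 3) → L1-HIT  vc=[23]
8: 0xf3 (blk 15, set 3) → MISS  vc=[23, 31]
9: 0x1fd (blk 31, set 3) → VC-HIT  vc=[23, 15]
10: 0x1f9 (blk 31, set 3) → L1-HIT  vc=[23, 15]
11: 0x1e4 (blk 30, set 2) → L1-HIT  vc=[23, 15]

VC = [23, 15]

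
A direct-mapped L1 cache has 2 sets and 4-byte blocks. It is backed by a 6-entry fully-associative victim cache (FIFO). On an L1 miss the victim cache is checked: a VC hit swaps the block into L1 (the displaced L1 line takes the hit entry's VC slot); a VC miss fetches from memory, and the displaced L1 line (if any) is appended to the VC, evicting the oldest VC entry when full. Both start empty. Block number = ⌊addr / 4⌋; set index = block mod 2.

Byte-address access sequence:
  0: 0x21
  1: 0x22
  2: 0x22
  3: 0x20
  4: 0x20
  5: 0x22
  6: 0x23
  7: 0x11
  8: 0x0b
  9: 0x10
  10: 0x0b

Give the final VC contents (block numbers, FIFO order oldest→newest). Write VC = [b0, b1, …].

VC = [8, 4]

  [0] addr=0x21 blk=8 s=0: MISS | VC []
  [1] addr=0x22 blk=8 s=0: L1-HIT | VC []
  [2] addr=0x22 blk=8 s=0: L1-HIT | VC []
  [3] addr=0x20 blk=8 s=0: L1-HIT | VC []
  [4] addr=0x20 blk=8 s=0: L1-HIT | VC []
  [5] addr=0x22 blk=8 s=0: L1-HIT | VC []
  [6] addr=0x23 blk=8 s=0: L1-HIT | VC []
  [7] addr=0x11 blk=4 s=0: MISS | VC [8]
  [8] addr=0xb blk=2 s=0: MISS | VC [8, 4]
  [9] addr=0x10 blk=4 s=0: VC-HIT | VC [8, 2]
  [10] addr=0xb blk=2 s=0: VC-HIT | VC [8, 4]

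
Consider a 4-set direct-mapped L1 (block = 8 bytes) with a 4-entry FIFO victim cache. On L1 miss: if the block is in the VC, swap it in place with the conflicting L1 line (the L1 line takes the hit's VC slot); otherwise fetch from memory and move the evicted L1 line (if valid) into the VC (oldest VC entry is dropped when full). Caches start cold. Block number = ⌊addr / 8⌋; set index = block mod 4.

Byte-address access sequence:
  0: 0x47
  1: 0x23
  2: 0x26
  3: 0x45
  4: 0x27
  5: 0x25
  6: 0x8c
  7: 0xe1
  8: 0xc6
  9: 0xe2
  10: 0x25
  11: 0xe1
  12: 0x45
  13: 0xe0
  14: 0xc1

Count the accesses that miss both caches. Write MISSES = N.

0: 0x47 (blk 8, set 0) → MISS  vc=[]
1: 0x23 (blk 4, set 0) → MISS  vc=[8]
2: 0x26 (blk 4, set 0) → L1-HIT  vc=[8]
3: 0x45 (blk 8, set 0) → VC-HIT  vc=[4]
4: 0x27 (blk 4, set 0) → VC-HIT  vc=[8]
5: 0x25 (blk 4, set 0) → L1-HIT  vc=[8]
6: 0x8c (blk 17, set 1) → MISS  vc=[8]
7: 0xe1 (blk 28, set 0) → MISS  vc=[8, 4]
8: 0xc6 (blk 24, set 0) → MISS  vc=[8, 4, 28]
9: 0xe2 (blk 28, set 0) → VC-HIT  vc=[8, 4, 24]
10: 0x25 (blk 4, set 0) → VC-HIT  vc=[8, 28, 24]
11: 0xe1 (blk 28, set 0) → VC-HIT  vc=[8, 4, 24]
12: 0x45 (blk 8, set 0) → VC-HIT  vc=[28, 4, 24]
13: 0xe0 (blk 28, set 0) → VC-HIT  vc=[8, 4, 24]
14: 0xc1 (blk 24, set 0) → VC-HIT  vc=[8, 4, 28]

MISSES = 5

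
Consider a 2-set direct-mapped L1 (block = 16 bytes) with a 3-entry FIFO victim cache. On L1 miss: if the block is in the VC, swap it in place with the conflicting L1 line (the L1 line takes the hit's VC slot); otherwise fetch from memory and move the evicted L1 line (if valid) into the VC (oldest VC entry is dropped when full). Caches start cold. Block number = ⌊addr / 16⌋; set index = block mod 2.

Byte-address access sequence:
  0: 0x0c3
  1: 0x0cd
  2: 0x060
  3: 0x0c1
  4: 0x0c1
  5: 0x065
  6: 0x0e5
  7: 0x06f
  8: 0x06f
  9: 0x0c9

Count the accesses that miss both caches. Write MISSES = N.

MISSES = 3

  [0] addr=0xc3 blk=12 s=0: MISS | VC []
  [1] addr=0xcd blk=12 s=0: L1-HIT | VC []
  [2] addr=0x60 blk=6 s=0: MISS | VC [12]
  [3] addr=0xc1 blk=12 s=0: VC-HIT | VC [6]
  [4] addr=0xc1 blk=12 s=0: L1-HIT | VC [6]
  [5] addr=0x65 blk=6 s=0: VC-HIT | VC [12]
  [6] addr=0xe5 blk=14 s=0: MISS | VC [12, 6]
  [7] addr=0x6f blk=6 s=0: VC-HIT | VC [12, 14]
  [8] addr=0x6f blk=6 s=0: L1-HIT | VC [12, 14]
  [9] addr=0xc9 blk=12 s=0: VC-HIT | VC [6, 14]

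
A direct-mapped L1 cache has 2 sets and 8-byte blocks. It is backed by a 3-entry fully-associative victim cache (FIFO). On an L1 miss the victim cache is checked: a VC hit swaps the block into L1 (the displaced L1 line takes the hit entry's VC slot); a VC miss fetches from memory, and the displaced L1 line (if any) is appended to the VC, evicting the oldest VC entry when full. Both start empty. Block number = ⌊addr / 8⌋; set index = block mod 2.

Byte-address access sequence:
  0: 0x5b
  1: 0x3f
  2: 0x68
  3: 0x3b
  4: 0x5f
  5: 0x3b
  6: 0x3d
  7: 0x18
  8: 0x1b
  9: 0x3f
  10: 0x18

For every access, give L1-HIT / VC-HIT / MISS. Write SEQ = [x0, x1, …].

SEQ = [MISS, MISS, MISS, VC-HIT, VC-HIT, VC-HIT, L1-HIT, MISS, L1-HIT, VC-HIT, VC-HIT]

  [0] addr=0x5b blk=11 s=1: MISS | VC []
  [1] addr=0x3f blk=7 s=1: MISS | VC [11]
  [2] addr=0x68 blk=13 s=1: MISS | VC [11, 7]
  [3] addr=0x3b blk=7 s=1: VC-HIT | VC [11, 13]
  [4] addr=0x5f blk=11 s=1: VC-HIT | VC [7, 13]
  [5] addr=0x3b blk=7 s=1: VC-HIT | VC [11, 13]
  [6] addr=0x3d blk=7 s=1: L1-HIT | VC [11, 13]
  [7] addr=0x18 blk=3 s=1: MISS | VC [11, 13, 7]
  [8] addr=0x1b blk=3 s=1: L1-HIT | VC [11, 13, 7]
  [9] addr=0x3f blk=7 s=1: VC-HIT | VC [11, 13, 3]
  [10] addr=0x18 blk=3 s=1: VC-HIT | VC [11, 13, 7]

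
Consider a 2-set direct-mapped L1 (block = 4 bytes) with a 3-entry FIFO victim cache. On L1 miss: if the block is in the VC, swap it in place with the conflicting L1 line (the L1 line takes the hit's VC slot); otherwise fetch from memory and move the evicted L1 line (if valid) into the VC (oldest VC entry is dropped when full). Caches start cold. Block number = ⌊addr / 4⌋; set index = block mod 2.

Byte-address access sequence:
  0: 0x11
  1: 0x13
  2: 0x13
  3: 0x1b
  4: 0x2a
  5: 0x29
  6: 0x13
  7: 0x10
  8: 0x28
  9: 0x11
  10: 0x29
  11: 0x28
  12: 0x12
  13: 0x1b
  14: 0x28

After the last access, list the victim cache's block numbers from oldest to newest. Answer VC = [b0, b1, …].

0: 0x11 (blk 4, set 0) → MISS  vc=[]
1: 0x13 (blk 4, set 0) → L1-HIT  vc=[]
2: 0x13 (blk 4, set 0) → L1-HIT  vc=[]
3: 0x1b (blk 6, set 0) → MISS  vc=[4]
4: 0x2a (blk 10, set 0) → MISS  vc=[4, 6]
5: 0x29 (blk 10, set 0) → L1-HIT  vc=[4, 6]
6: 0x13 (blk 4, set 0) → VC-HIT  vc=[10, 6]
7: 0x10 (blk 4, set 0) → L1-HIT  vc=[10, 6]
8: 0x28 (blk 10, set 0) → VC-HIT  vc=[4, 6]
9: 0x11 (blk 4, set 0) → VC-HIT  vc=[10, 6]
10: 0x29 (blk 10, set 0) → VC-HIT  vc=[4, 6]
11: 0x28 (blk 10, set 0) → L1-HIT  vc=[4, 6]
12: 0x12 (blk 4, set 0) → VC-HIT  vc=[10, 6]
13: 0x1b (blk 6, set 0) → VC-HIT  vc=[10, 4]
14: 0x28 (blk 10, set 0) → VC-HIT  vc=[6, 4]

VC = [6, 4]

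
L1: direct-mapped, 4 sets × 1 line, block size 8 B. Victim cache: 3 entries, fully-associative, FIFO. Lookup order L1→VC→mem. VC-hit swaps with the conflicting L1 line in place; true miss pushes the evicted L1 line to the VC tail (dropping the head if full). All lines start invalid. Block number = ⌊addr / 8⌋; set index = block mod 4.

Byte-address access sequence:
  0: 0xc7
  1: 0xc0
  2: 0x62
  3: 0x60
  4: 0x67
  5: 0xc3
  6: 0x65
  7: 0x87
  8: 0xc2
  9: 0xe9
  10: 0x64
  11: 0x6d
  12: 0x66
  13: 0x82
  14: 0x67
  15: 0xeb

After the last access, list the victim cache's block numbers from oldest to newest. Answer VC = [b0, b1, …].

#0 0xc7→b24/s0 MISS; vc=[]
#1 0xc0→b24/s0 L1-HIT; vc=[]
#2 0x62→b12/s0 MISS; vc=[24]
#3 0x60→b12/s0 L1-HIT; vc=[24]
#4 0x67→b12/s0 L1-HIT; vc=[24]
#5 0xc3→b24/s0 VC-HIT; vc=[12]
#6 0x65→b12/s0 VC-HIT; vc=[24]
#7 0x87→b16/s0 MISS; vc=[24,12]
#8 0xc2→b24/s0 VC-HIT; vc=[16,12]
#9 0xe9→b29/s1 MISS; vc=[16,12]
#10 0x64→b12/s0 VC-HIT; vc=[16,24]
#11 0x6d→b13/s1 MISS; vc=[16,24,29]
#12 0x66→b12/s0 L1-HIT; vc=[16,24,29]
#13 0x82→b16/s0 VC-HIT; vc=[12,24,29]
#14 0x67→b12/s0 VC-HIT; vc=[16,24,29]
#15 0xeb→b29/s1 VC-HIT; vc=[16,24,13]

VC = [16, 24, 13]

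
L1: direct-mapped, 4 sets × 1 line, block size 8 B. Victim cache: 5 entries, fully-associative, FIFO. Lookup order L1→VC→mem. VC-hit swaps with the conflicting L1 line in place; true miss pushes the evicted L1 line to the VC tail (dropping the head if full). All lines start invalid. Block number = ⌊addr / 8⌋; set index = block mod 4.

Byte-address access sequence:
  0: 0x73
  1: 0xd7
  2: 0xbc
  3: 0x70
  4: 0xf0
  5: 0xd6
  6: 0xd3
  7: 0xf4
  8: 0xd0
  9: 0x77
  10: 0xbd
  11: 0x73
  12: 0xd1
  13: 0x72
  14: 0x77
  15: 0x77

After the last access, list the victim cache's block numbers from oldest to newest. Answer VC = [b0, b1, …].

VC = [30, 26]

  [0] addr=0x73 blk=14 s=2: MISS | VC []
  [1] addr=0xd7 blk=26 s=2: MISS | VC [14]
  [2] addr=0xbc blk=23 s=3: MISS | VC [14]
  [3] addr=0x70 blk=14 s=2: VC-HIT | VC [26]
  [4] addr=0xf0 blk=30 s=2: MISS | VC [26, 14]
  [5] addr=0xd6 blk=26 s=2: VC-HIT | VC [30, 14]
  [6] addr=0xd3 blk=26 s=2: L1-HIT | VC [30, 14]
  [7] addr=0xf4 blk=30 s=2: VC-HIT | VC [26, 14]
  [8] addr=0xd0 blk=26 s=2: VC-HIT | VC [30, 14]
  [9] addr=0x77 blk=14 s=2: VC-HIT | VC [30, 26]
  [10] addr=0xbd blk=23 s=3: L1-HIT | VC [30, 26]
  [11] addr=0x73 blk=14 s=2: L1-HIT | VC [30, 26]
  [12] addr=0xd1 blk=26 s=2: VC-HIT | VC [30, 14]
  [13] addr=0x72 blk=14 s=2: VC-HIT | VC [30, 26]
  [14] addr=0x77 blk=14 s=2: L1-HIT | VC [30, 26]
  [15] addr=0x77 blk=14 s=2: L1-HIT | VC [30, 26]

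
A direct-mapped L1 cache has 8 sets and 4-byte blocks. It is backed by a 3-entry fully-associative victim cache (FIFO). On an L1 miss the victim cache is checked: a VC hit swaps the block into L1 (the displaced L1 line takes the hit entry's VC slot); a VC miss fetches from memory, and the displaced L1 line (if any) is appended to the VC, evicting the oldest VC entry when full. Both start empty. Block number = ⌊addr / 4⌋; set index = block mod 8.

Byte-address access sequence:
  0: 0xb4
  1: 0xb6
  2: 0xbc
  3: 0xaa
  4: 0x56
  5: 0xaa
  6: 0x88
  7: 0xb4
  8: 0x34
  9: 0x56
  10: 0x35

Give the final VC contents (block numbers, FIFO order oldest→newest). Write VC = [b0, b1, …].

#0 0xb4→b45/s5 MISS; vc=[]
#1 0xb6→b45/s5 L1-HIT; vc=[]
#2 0xbc→b47/s7 MISS; vc=[]
#3 0xaa→b42/s2 MISS; vc=[]
#4 0x56→b21/s5 MISS; vc=[45]
#5 0xaa→b42/s2 L1-HIT; vc=[45]
#6 0x88→b34/s2 MISS; vc=[45,42]
#7 0xb4→b45/s5 VC-HIT; vc=[21,42]
#8 0x34→b13/s5 MISS; vc=[21,42,45]
#9 0x56→b21/s5 VC-HIT; vc=[13,42,45]
#10 0x35→b13/s5 VC-HIT; vc=[21,42,45]

VC = [21, 42, 45]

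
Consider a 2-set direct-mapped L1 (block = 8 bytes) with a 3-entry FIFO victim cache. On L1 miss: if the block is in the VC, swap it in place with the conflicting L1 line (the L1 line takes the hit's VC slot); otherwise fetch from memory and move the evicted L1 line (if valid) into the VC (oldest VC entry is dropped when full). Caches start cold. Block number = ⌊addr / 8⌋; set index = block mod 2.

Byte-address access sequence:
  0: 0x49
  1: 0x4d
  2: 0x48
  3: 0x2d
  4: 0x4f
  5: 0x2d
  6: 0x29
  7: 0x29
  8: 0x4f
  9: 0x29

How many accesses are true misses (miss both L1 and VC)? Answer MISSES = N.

MISSES = 2

#0 0x49→b9/s1 MISS; vc=[]
#1 0x4d→b9/s1 L1-HIT; vc=[]
#2 0x48→b9/s1 L1-HIT; vc=[]
#3 0x2d→b5/s1 MISS; vc=[9]
#4 0x4f→b9/s1 VC-HIT; vc=[5]
#5 0x2d→b5/s1 VC-HIT; vc=[9]
#6 0x29→b5/s1 L1-HIT; vc=[9]
#7 0x29→b5/s1 L1-HIT; vc=[9]
#8 0x4f→b9/s1 VC-HIT; vc=[5]
#9 0x29→b5/s1 VC-HIT; vc=[9]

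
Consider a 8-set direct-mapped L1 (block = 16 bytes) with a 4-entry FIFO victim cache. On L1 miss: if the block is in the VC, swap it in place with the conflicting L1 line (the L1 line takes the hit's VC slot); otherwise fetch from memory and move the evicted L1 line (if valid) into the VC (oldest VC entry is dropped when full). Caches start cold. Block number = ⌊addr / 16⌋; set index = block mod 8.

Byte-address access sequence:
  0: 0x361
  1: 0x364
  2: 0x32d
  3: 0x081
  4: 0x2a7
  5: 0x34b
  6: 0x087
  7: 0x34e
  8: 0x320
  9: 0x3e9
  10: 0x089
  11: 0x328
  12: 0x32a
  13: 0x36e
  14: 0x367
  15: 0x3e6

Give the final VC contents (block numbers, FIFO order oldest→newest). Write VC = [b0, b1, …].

  [0] addr=0x361 blk=54 s=6: MISS | VC []
  [1] addr=0x364 blk=54 s=6: L1-HIT | VC []
  [2] addr=0x32d blk=50 s=2: MISS | VC []
  [3] addr=0x81 blk=8 s=0: MISS | VC []
  [4] addr=0x2a7 blk=42 s=2: MISS | VC [50]
  [5] addr=0x34b blk=52 s=4: MISS | VC [50]
  [6] addr=0x87 blk=8 s=0: L1-HIT | VC [50]
  [7] addr=0x34e blk=52 s=4: L1-HIT | VC [50]
  [8] addr=0x320 blk=50 s=2: VC-HIT | VC [42]
  [9] addr=0x3e9 blk=62 s=6: MISS | VC [42, 54]
  [10] addr=0x89 blk=8 s=0: L1-HIT | VC [42, 54]
  [11] addr=0x328 blk=50 s=2: L1-HIT | VC [42, 54]
  [12] addr=0x32a blk=50 s=2: L1-HIT | VC [42, 54]
  [13] addr=0x36e blk=54 s=6: VC-HIT | VC [42, 62]
  [14] addr=0x367 blk=54 s=6: L1-HIT | VC [42, 62]
  [15] addr=0x3e6 blk=62 s=6: VC-HIT | VC [42, 54]

VC = [42, 54]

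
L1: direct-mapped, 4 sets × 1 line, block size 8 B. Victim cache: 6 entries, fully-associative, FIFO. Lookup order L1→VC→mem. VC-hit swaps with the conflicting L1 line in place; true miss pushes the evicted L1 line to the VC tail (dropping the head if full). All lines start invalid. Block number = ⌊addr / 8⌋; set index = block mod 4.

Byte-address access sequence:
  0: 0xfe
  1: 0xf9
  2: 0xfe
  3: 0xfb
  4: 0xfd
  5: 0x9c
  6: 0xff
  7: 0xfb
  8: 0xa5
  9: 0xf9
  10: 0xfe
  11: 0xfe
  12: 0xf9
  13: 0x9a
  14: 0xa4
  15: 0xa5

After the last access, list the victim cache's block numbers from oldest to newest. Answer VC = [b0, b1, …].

VC = [31]

#0 0xfe→b31/s3 MISS; vc=[]
#1 0xf9→b31/s3 L1-HIT; vc=[]
#2 0xfe→b31/s3 L1-HIT; vc=[]
#3 0xfb→b31/s3 L1-HIT; vc=[]
#4 0xfd→b31/s3 L1-HIT; vc=[]
#5 0x9c→b19/s3 MISS; vc=[31]
#6 0xff→b31/s3 VC-HIT; vc=[19]
#7 0xfb→b31/s3 L1-HIT; vc=[19]
#8 0xa5→b20/s0 MISS; vc=[19]
#9 0xf9→b31/s3 L1-HIT; vc=[19]
#10 0xfe→b31/s3 L1-HIT; vc=[19]
#11 0xfe→b31/s3 L1-HIT; vc=[19]
#12 0xf9→b31/s3 L1-HIT; vc=[19]
#13 0x9a→b19/s3 VC-HIT; vc=[31]
#14 0xa4→b20/s0 L1-HIT; vc=[31]
#15 0xa5→b20/s0 L1-HIT; vc=[31]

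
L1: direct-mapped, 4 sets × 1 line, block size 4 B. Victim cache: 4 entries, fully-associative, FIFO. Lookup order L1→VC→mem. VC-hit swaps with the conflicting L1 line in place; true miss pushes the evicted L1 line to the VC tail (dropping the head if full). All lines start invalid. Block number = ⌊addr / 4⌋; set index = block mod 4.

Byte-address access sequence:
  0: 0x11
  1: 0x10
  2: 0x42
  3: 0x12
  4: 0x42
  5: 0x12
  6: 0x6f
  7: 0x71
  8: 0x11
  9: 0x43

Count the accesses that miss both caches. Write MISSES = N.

  [0] addr=0x11 blk=4 s=0: MISS | VC []
  [1] addr=0x10 blk=4 s=0: L1-HIT | VC []
  [2] addr=0x42 blk=16 s=0: MISS | VC [4]
  [3] addr=0x12 blk=4 s=0: VC-HIT | VC [16]
  [4] addr=0x42 blk=16 s=0: VC-HIT | VC [4]
  [5] addr=0x12 blk=4 s=0: VC-HIT | VC [16]
  [6] addr=0x6f blk=27 s=3: MISS | VC [16]
  [7] addr=0x71 blk=28 s=0: MISS | VC [16, 4]
  [8] addr=0x11 blk=4 s=0: VC-HIT | VC [16, 28]
  [9] addr=0x43 blk=16 s=0: VC-HIT | VC [4, 28]

MISSES = 4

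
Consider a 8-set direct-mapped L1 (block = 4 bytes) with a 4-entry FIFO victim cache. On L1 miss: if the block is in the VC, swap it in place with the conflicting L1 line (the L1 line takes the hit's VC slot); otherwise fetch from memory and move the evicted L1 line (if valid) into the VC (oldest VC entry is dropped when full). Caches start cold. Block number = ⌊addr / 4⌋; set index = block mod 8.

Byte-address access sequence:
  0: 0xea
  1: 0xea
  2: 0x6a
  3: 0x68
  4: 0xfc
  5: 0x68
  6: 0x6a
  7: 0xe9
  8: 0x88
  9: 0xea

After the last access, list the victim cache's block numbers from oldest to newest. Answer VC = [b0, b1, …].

#0 0xea→b58/s2 MISS; vc=[]
#1 0xea→b58/s2 L1-HIT; vc=[]
#2 0x6a→b26/s2 MISS; vc=[58]
#3 0x68→b26/s2 L1-HIT; vc=[58]
#4 0xfc→b63/s7 MISS; vc=[58]
#5 0x68→b26/s2 L1-HIT; vc=[58]
#6 0x6a→b26/s2 L1-HIT; vc=[58]
#7 0xe9→b58/s2 VC-HIT; vc=[26]
#8 0x88→b34/s2 MISS; vc=[26,58]
#9 0xea→b58/s2 VC-HIT; vc=[26,34]

VC = [26, 34]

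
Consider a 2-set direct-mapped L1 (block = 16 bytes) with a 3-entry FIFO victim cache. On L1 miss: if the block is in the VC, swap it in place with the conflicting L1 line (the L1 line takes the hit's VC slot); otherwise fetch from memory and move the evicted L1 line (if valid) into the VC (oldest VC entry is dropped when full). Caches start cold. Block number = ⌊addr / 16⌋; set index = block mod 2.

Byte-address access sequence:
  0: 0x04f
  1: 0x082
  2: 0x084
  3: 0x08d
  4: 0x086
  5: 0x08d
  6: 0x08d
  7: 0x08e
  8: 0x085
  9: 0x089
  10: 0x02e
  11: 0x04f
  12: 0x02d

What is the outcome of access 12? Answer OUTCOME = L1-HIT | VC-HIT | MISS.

OUTCOME = VC-HIT

0: 0x4f (blk 4, set 0) → MISS  vc=[]
1: 0x82 (blk 8, set 0) → MISS  vc=[4]
2: 0x84 (blk 8, set 0) → L1-HIT  vc=[4]
3: 0x8d (blk 8, set 0) → L1-HIT  vc=[4]
4: 0x86 (blk 8, set 0) → L1-HIT  vc=[4]
5: 0x8d (blk 8, set 0) → L1-HIT  vc=[4]
6: 0x8d (blk 8, set 0) → L1-HIT  vc=[4]
7: 0x8e (blk 8, set 0) → L1-HIT  vc=[4]
8: 0x85 (blk 8, set 0) → L1-HIT  vc=[4]
9: 0x89 (blk 8, set 0) → L1-HIT  vc=[4]
10: 0x2e (blk 2, set 0) → MISS  vc=[4, 8]
11: 0x4f (blk 4, set 0) → VC-HIT  vc=[2, 8]
12: 0x2d (blk 2, set 0) → VC-HIT  vc=[4, 8]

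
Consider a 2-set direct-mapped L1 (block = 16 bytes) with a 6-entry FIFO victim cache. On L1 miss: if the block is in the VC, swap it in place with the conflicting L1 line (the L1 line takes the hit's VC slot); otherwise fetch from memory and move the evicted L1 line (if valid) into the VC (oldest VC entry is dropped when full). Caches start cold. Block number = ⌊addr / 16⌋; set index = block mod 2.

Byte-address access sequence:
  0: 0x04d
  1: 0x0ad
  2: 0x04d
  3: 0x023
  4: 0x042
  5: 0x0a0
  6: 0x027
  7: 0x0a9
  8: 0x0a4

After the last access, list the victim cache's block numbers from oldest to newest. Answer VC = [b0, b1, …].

VC = [4, 2]

0: 0x4d (blk 4, set 0) → MISS  vc=[]
1: 0xad (blk 10, set 0) → MISS  vc=[4]
2: 0x4d (blk 4, set 0) → VC-HIT  vc=[10]
3: 0x23 (blk 2, set 0) → MISS  vc=[10, 4]
4: 0x42 (blk 4, set 0) → VC-HIT  vc=[10, 2]
5: 0xa0 (blk 10, set 0) → VC-HIT  vc=[4, 2]
6: 0x27 (blk 2, set 0) → VC-HIT  vc=[4, 10]
7: 0xa9 (blk 10, set 0) → VC-HIT  vc=[4, 2]
8: 0xa4 (blk 10, set 0) → L1-HIT  vc=[4, 2]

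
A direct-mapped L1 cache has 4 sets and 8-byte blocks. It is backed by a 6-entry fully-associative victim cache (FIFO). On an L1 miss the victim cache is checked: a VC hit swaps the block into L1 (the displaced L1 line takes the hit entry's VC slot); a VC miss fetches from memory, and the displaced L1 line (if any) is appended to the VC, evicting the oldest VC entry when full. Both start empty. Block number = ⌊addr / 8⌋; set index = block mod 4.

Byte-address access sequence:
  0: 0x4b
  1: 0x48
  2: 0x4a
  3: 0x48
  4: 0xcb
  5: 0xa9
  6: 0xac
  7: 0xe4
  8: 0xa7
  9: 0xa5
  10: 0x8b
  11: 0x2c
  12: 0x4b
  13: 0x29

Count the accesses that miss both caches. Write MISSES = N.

MISSES = 7

  [0] addr=0x4b blk=9 s=1: MISS | VC []
  [1] addr=0x48 blk=9 s=1: L1-HIT | VC []
  [2] addr=0x4a blk=9 s=1: L1-HIT | VC []
  [3] addr=0x48 blk=9 s=1: L1-HIT | VC []
  [4] addr=0xcb blk=25 s=1: MISS | VC [9]
  [5] addr=0xa9 blk=21 s=1: MISS | VC [9, 25]
  [6] addr=0xac blk=21 s=1: L1-HIT | VC [9, 25]
  [7] addr=0xe4 blk=28 s=0: MISS | VC [9, 25]
  [8] addr=0xa7 blk=20 s=0: MISS | VC [9, 25, 28]
  [9] addr=0xa5 blk=20 s=0: L1-HIT | VC [9, 25, 28]
  [10] addr=0x8b blk=17 s=1: MISS | VC [9, 25, 28, 21]
  [11] addr=0x2c blk=5 s=1: MISS | VC [9, 25, 28, 21, 17]
  [12] addr=0x4b blk=9 s=1: VC-HIT | VC [5, 25, 28, 21, 17]
  [13] addr=0x29 blk=5 s=1: VC-HIT | VC [9, 25, 28, 21, 17]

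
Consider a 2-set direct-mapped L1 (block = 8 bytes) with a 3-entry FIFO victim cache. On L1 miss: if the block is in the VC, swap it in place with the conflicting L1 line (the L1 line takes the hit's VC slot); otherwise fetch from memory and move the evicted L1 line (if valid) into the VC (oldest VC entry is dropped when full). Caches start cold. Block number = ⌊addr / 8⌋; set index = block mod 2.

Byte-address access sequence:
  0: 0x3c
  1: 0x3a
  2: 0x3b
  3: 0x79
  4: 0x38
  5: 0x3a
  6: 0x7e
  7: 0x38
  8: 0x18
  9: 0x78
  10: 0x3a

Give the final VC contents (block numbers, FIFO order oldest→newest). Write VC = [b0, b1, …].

VC = [3, 15]

0: 0x3c (blk 7, set 1) → MISS  vc=[]
1: 0x3a (blk 7, set 1) → L1-HIT  vc=[]
2: 0x3b (blk 7, set 1) → L1-HIT  vc=[]
3: 0x79 (blk 15, set 1) → MISS  vc=[7]
4: 0x38 (blk 7, set 1) → VC-HIT  vc=[15]
5: 0x3a (blk 7, set 1) → L1-HIT  vc=[15]
6: 0x7e (blk 15, set 1) → VC-HIT  vc=[7]
7: 0x38 (blk 7, set 1) → VC-HIT  vc=[15]
8: 0x18 (blk 3, set 1) → MISS  vc=[15, 7]
9: 0x78 (blk 15, set 1) → VC-HIT  vc=[3, 7]
10: 0x3a (blk 7, set 1) → VC-HIT  vc=[3, 15]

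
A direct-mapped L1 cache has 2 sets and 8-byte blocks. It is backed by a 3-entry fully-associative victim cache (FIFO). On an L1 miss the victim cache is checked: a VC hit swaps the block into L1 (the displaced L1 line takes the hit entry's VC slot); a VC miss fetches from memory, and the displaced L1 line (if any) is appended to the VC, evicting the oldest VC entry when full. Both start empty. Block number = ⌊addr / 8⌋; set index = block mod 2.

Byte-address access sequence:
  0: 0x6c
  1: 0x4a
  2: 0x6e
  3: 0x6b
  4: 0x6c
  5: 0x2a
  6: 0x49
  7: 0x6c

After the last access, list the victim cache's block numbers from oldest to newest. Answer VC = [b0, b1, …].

  [0] addr=0x6c blk=13 s=1: MISS | VC []
  [1] addr=0x4a blk=9 s=1: MISS | VC [13]
  [2] addr=0x6e blk=13 s=1: VC-HIT | VC [9]
  [3] addr=0x6b blk=13 s=1: L1-HIT | VC [9]
  [4] addr=0x6c blk=13 s=1: L1-HIT | VC [9]
  [5] addr=0x2a blk=5 s=1: MISS | VC [9, 13]
  [6] addr=0x49 blk=9 s=1: VC-HIT | VC [5, 13]
  [7] addr=0x6c blk=13 s=1: VC-HIT | VC [5, 9]

VC = [5, 9]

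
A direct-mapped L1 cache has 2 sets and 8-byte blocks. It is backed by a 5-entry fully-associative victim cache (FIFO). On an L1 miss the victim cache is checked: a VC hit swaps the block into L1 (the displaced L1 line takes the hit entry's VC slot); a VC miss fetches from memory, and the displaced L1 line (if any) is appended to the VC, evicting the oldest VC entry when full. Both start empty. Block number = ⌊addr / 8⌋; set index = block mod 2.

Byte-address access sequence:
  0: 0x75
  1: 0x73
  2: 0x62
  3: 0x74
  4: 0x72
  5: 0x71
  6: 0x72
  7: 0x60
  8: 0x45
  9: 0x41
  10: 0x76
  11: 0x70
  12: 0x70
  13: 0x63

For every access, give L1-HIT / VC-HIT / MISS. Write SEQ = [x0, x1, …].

SEQ = [MISS, L1-HIT, MISS, VC-HIT, L1-HIT, L1-HIT, L1-HIT, VC-HIT, MISS, L1-HIT, VC-HIT, L1-HIT, L1-HIT, VC-HIT]

0: 0x75 (blk 14, set 0) → MISS  vc=[]
1: 0x73 (blk 14, set 0) → L1-HIT  vc=[]
2: 0x62 (blk 12, set 0) → MISS  vc=[14]
3: 0x74 (blk 14, set 0) → VC-HIT  vc=[12]
4: 0x72 (blk 14, set 0) → L1-HIT  vc=[12]
5: 0x71 (blk 14, set 0) → L1-HIT  vc=[12]
6: 0x72 (blk 14, set 0) → L1-HIT  vc=[12]
7: 0x60 (blk 12, set 0) → VC-HIT  vc=[14]
8: 0x45 (blk 8, set 0) → MISS  vc=[14, 12]
9: 0x41 (blk 8, set 0) → L1-HIT  vc=[14, 12]
10: 0x76 (blk 14, set 0) → VC-HIT  vc=[8, 12]
11: 0x70 (blk 14, set 0) → L1-HIT  vc=[8, 12]
12: 0x70 (blk 14, set 0) → L1-HIT  vc=[8, 12]
13: 0x63 (blk 12, set 0) → VC-HIT  vc=[8, 14]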